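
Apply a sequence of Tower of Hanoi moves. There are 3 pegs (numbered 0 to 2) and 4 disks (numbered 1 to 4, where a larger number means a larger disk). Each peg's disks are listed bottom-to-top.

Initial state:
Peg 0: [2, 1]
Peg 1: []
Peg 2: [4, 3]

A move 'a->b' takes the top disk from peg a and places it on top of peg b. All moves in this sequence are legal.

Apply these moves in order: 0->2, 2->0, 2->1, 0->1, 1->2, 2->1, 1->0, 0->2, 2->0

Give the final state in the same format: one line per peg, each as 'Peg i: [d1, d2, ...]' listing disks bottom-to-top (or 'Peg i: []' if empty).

Answer: Peg 0: [2, 1]
Peg 1: [3]
Peg 2: [4]

Derivation:
After move 1 (0->2):
Peg 0: [2]
Peg 1: []
Peg 2: [4, 3, 1]

After move 2 (2->0):
Peg 0: [2, 1]
Peg 1: []
Peg 2: [4, 3]

After move 3 (2->1):
Peg 0: [2, 1]
Peg 1: [3]
Peg 2: [4]

After move 4 (0->1):
Peg 0: [2]
Peg 1: [3, 1]
Peg 2: [4]

After move 5 (1->2):
Peg 0: [2]
Peg 1: [3]
Peg 2: [4, 1]

After move 6 (2->1):
Peg 0: [2]
Peg 1: [3, 1]
Peg 2: [4]

After move 7 (1->0):
Peg 0: [2, 1]
Peg 1: [3]
Peg 2: [4]

After move 8 (0->2):
Peg 0: [2]
Peg 1: [3]
Peg 2: [4, 1]

After move 9 (2->0):
Peg 0: [2, 1]
Peg 1: [3]
Peg 2: [4]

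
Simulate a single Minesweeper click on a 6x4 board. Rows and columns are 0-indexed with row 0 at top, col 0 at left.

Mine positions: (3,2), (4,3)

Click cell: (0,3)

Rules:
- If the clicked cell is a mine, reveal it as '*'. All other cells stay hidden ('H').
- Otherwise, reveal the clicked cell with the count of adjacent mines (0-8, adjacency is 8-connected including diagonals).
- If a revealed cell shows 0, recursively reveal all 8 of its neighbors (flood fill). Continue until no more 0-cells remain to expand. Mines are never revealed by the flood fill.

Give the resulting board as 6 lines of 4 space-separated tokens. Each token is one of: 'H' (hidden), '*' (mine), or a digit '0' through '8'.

0 0 0 0
0 0 0 0
0 1 1 1
0 1 H H
0 1 2 H
0 0 1 H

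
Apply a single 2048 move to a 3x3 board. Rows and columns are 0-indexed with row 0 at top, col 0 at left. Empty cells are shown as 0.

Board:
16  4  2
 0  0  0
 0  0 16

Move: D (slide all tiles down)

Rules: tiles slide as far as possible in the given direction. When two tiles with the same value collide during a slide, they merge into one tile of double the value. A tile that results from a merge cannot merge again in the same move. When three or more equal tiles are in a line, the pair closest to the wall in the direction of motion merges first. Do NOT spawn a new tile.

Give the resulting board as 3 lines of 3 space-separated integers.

Answer:  0  0  0
 0  0  2
16  4 16

Derivation:
Slide down:
col 0: [16, 0, 0] -> [0, 0, 16]
col 1: [4, 0, 0] -> [0, 0, 4]
col 2: [2, 0, 16] -> [0, 2, 16]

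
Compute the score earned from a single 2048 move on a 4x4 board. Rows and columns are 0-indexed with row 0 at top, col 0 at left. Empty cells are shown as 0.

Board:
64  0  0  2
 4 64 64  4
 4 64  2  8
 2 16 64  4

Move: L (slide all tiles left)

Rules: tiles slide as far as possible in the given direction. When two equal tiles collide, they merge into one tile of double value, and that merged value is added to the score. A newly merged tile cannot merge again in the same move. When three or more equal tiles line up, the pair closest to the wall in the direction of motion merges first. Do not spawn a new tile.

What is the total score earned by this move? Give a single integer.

Answer: 128

Derivation:
Slide left:
row 0: [64, 0, 0, 2] -> [64, 2, 0, 0]  score +0 (running 0)
row 1: [4, 64, 64, 4] -> [4, 128, 4, 0]  score +128 (running 128)
row 2: [4, 64, 2, 8] -> [4, 64, 2, 8]  score +0 (running 128)
row 3: [2, 16, 64, 4] -> [2, 16, 64, 4]  score +0 (running 128)
Board after move:
 64   2   0   0
  4 128   4   0
  4  64   2   8
  2  16  64   4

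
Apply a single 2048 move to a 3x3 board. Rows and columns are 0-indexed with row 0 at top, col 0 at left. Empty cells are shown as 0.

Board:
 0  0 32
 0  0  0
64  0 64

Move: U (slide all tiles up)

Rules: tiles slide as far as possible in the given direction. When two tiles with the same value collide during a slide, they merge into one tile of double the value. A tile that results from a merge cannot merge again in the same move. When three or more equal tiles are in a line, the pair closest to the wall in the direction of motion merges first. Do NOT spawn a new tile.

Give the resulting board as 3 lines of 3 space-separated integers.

Slide up:
col 0: [0, 0, 64] -> [64, 0, 0]
col 1: [0, 0, 0] -> [0, 0, 0]
col 2: [32, 0, 64] -> [32, 64, 0]

Answer: 64  0 32
 0  0 64
 0  0  0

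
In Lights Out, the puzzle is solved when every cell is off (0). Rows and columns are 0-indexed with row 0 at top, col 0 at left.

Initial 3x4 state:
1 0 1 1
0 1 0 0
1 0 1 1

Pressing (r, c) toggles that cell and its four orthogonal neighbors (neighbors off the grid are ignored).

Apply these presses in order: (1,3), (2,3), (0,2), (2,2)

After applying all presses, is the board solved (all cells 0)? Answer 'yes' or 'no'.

Answer: no

Derivation:
After press 1 at (1,3):
1 0 1 0
0 1 1 1
1 0 1 0

After press 2 at (2,3):
1 0 1 0
0 1 1 0
1 0 0 1

After press 3 at (0,2):
1 1 0 1
0 1 0 0
1 0 0 1

After press 4 at (2,2):
1 1 0 1
0 1 1 0
1 1 1 0

Lights still on: 8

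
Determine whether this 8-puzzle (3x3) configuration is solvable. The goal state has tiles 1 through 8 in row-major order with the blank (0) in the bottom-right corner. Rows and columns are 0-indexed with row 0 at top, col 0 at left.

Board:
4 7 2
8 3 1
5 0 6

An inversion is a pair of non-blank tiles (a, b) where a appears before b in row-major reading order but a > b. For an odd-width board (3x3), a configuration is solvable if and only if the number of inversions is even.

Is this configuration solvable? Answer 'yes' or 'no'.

Answer: yes

Derivation:
Inversions (pairs i<j in row-major order where tile[i] > tile[j] > 0): 14
14 is even, so the puzzle is solvable.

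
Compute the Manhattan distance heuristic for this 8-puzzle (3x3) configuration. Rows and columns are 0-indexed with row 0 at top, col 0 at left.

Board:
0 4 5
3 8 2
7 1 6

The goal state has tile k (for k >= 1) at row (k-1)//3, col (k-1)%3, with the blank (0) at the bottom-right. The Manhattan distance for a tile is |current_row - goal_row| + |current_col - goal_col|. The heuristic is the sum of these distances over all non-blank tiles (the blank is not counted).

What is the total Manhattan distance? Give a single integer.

Answer: 14

Derivation:
Tile 4: (0,1)->(1,0) = 2
Tile 5: (0,2)->(1,1) = 2
Tile 3: (1,0)->(0,2) = 3
Tile 8: (1,1)->(2,1) = 1
Tile 2: (1,2)->(0,1) = 2
Tile 7: (2,0)->(2,0) = 0
Tile 1: (2,1)->(0,0) = 3
Tile 6: (2,2)->(1,2) = 1
Sum: 2 + 2 + 3 + 1 + 2 + 0 + 3 + 1 = 14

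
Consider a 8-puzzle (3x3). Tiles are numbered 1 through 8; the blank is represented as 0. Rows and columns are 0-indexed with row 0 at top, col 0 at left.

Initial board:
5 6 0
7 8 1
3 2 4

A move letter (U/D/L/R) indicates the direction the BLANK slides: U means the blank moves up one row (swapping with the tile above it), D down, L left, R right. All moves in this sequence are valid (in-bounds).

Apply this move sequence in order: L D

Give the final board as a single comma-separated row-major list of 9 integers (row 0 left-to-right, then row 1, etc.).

Answer: 5, 8, 6, 7, 0, 1, 3, 2, 4

Derivation:
After move 1 (L):
5 0 6
7 8 1
3 2 4

After move 2 (D):
5 8 6
7 0 1
3 2 4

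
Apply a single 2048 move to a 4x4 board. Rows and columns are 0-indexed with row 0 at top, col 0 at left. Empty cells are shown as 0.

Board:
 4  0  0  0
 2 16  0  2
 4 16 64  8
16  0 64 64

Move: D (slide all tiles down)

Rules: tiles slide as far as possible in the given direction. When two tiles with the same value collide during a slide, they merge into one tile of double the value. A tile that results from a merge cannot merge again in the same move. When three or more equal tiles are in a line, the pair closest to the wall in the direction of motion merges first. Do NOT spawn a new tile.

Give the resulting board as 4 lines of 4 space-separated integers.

Answer:   4   0   0   0
  2   0   0   2
  4   0   0   8
 16  32 128  64

Derivation:
Slide down:
col 0: [4, 2, 4, 16] -> [4, 2, 4, 16]
col 1: [0, 16, 16, 0] -> [0, 0, 0, 32]
col 2: [0, 0, 64, 64] -> [0, 0, 0, 128]
col 3: [0, 2, 8, 64] -> [0, 2, 8, 64]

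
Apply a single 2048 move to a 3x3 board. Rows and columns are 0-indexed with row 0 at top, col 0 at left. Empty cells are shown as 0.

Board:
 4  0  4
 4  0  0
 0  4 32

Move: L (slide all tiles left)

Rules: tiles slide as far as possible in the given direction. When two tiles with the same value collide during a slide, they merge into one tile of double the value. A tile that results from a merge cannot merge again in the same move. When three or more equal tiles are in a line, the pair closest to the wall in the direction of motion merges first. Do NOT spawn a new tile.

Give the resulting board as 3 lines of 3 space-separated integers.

Answer:  8  0  0
 4  0  0
 4 32  0

Derivation:
Slide left:
row 0: [4, 0, 4] -> [8, 0, 0]
row 1: [4, 0, 0] -> [4, 0, 0]
row 2: [0, 4, 32] -> [4, 32, 0]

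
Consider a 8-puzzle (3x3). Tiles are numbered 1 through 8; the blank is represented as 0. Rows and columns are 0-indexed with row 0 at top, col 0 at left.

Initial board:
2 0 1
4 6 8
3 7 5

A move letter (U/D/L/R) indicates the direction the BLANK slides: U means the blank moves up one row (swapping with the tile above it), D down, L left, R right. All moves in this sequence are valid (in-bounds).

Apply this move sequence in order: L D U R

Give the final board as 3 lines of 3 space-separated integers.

Answer: 2 0 1
4 6 8
3 7 5

Derivation:
After move 1 (L):
0 2 1
4 6 8
3 7 5

After move 2 (D):
4 2 1
0 6 8
3 7 5

After move 3 (U):
0 2 1
4 6 8
3 7 5

After move 4 (R):
2 0 1
4 6 8
3 7 5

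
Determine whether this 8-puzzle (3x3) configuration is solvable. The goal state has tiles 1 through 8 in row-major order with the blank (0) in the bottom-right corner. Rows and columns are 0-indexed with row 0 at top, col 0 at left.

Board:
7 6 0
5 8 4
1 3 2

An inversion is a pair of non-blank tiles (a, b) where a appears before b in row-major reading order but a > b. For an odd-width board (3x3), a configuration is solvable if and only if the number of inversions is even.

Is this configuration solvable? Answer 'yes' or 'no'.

Answer: no

Derivation:
Inversions (pairs i<j in row-major order where tile[i] > tile[j] > 0): 23
23 is odd, so the puzzle is not solvable.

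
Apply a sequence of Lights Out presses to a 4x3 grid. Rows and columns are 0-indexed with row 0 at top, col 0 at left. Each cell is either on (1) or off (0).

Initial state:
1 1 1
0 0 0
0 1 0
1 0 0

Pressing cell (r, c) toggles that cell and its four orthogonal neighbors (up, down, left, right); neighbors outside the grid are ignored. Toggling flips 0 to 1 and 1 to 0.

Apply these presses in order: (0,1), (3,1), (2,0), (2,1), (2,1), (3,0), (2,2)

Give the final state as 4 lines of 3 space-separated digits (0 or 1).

Answer: 0 0 0
1 1 1
0 0 1
0 0 0

Derivation:
After press 1 at (0,1):
0 0 0
0 1 0
0 1 0
1 0 0

After press 2 at (3,1):
0 0 0
0 1 0
0 0 0
0 1 1

After press 3 at (2,0):
0 0 0
1 1 0
1 1 0
1 1 1

After press 4 at (2,1):
0 0 0
1 0 0
0 0 1
1 0 1

After press 5 at (2,1):
0 0 0
1 1 0
1 1 0
1 1 1

After press 6 at (3,0):
0 0 0
1 1 0
0 1 0
0 0 1

After press 7 at (2,2):
0 0 0
1 1 1
0 0 1
0 0 0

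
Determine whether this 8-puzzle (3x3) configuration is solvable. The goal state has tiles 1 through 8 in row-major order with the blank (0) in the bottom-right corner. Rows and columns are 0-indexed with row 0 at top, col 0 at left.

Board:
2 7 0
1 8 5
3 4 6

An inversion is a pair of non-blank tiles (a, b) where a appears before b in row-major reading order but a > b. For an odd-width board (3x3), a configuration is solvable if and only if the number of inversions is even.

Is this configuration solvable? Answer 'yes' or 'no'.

Inversions (pairs i<j in row-major order where tile[i] > tile[j] > 0): 12
12 is even, so the puzzle is solvable.

Answer: yes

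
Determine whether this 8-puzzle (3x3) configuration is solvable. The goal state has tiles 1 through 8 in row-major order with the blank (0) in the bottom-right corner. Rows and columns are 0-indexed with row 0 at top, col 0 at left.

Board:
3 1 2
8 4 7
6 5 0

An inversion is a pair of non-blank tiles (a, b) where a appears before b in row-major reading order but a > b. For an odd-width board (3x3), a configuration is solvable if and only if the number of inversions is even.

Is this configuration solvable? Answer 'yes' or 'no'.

Inversions (pairs i<j in row-major order where tile[i] > tile[j] > 0): 9
9 is odd, so the puzzle is not solvable.

Answer: no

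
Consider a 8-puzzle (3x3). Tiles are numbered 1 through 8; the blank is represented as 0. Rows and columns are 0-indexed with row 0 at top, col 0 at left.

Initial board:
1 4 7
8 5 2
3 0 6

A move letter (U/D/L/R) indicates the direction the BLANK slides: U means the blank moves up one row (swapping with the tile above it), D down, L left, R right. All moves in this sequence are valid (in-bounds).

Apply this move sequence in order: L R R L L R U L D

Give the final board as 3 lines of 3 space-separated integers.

After move 1 (L):
1 4 7
8 5 2
0 3 6

After move 2 (R):
1 4 7
8 5 2
3 0 6

After move 3 (R):
1 4 7
8 5 2
3 6 0

After move 4 (L):
1 4 7
8 5 2
3 0 6

After move 5 (L):
1 4 7
8 5 2
0 3 6

After move 6 (R):
1 4 7
8 5 2
3 0 6

After move 7 (U):
1 4 7
8 0 2
3 5 6

After move 8 (L):
1 4 7
0 8 2
3 5 6

After move 9 (D):
1 4 7
3 8 2
0 5 6

Answer: 1 4 7
3 8 2
0 5 6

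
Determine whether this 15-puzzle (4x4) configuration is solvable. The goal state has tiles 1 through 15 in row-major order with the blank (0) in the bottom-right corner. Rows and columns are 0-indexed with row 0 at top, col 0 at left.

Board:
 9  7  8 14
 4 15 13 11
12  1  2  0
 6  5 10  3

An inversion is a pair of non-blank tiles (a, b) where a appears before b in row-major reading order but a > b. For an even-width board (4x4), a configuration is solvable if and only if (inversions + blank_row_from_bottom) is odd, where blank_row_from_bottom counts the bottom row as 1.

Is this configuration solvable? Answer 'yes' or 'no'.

Answer: no

Derivation:
Inversions: 66
Blank is in row 2 (0-indexed from top), which is row 2 counting from the bottom (bottom = 1).
66 + 2 = 68, which is even, so the puzzle is not solvable.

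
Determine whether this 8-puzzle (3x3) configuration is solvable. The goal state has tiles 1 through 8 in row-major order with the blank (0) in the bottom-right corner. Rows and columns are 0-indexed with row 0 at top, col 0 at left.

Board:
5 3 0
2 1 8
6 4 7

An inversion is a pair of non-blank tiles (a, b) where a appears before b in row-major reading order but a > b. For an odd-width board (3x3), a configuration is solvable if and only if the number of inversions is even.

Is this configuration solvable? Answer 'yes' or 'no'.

Answer: no

Derivation:
Inversions (pairs i<j in row-major order where tile[i] > tile[j] > 0): 11
11 is odd, so the puzzle is not solvable.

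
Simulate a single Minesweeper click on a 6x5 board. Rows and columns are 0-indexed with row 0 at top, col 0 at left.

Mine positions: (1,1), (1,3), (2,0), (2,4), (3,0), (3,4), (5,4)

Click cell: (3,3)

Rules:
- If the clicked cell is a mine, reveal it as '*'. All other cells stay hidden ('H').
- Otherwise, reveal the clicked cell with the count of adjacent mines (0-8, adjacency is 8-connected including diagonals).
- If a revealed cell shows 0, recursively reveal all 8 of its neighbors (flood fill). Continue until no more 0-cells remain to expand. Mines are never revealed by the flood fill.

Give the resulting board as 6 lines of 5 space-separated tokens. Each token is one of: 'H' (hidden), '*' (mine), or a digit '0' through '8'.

H H H H H
H H H H H
H H H H H
H H H 2 H
H H H H H
H H H H H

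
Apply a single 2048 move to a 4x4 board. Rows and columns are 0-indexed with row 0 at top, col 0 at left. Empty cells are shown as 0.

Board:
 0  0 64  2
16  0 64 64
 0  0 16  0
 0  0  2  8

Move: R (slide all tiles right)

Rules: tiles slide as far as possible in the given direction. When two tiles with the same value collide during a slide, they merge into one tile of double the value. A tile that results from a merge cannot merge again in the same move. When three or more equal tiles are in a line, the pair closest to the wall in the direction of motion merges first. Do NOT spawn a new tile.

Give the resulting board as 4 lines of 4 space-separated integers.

Answer:   0   0  64   2
  0   0  16 128
  0   0   0  16
  0   0   2   8

Derivation:
Slide right:
row 0: [0, 0, 64, 2] -> [0, 0, 64, 2]
row 1: [16, 0, 64, 64] -> [0, 0, 16, 128]
row 2: [0, 0, 16, 0] -> [0, 0, 0, 16]
row 3: [0, 0, 2, 8] -> [0, 0, 2, 8]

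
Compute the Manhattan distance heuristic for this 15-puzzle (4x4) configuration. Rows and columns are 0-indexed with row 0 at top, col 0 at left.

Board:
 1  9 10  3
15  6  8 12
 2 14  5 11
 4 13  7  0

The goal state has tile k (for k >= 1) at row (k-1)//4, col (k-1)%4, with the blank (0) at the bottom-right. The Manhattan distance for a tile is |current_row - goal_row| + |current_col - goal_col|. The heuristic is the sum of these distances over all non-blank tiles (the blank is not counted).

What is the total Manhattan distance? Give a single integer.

Tile 1: at (0,0), goal (0,0), distance |0-0|+|0-0| = 0
Tile 9: at (0,1), goal (2,0), distance |0-2|+|1-0| = 3
Tile 10: at (0,2), goal (2,1), distance |0-2|+|2-1| = 3
Tile 3: at (0,3), goal (0,2), distance |0-0|+|3-2| = 1
Tile 15: at (1,0), goal (3,2), distance |1-3|+|0-2| = 4
Tile 6: at (1,1), goal (1,1), distance |1-1|+|1-1| = 0
Tile 8: at (1,2), goal (1,3), distance |1-1|+|2-3| = 1
Tile 12: at (1,3), goal (2,3), distance |1-2|+|3-3| = 1
Tile 2: at (2,0), goal (0,1), distance |2-0|+|0-1| = 3
Tile 14: at (2,1), goal (3,1), distance |2-3|+|1-1| = 1
Tile 5: at (2,2), goal (1,0), distance |2-1|+|2-0| = 3
Tile 11: at (2,3), goal (2,2), distance |2-2|+|3-2| = 1
Tile 4: at (3,0), goal (0,3), distance |3-0|+|0-3| = 6
Tile 13: at (3,1), goal (3,0), distance |3-3|+|1-0| = 1
Tile 7: at (3,2), goal (1,2), distance |3-1|+|2-2| = 2
Sum: 0 + 3 + 3 + 1 + 4 + 0 + 1 + 1 + 3 + 1 + 3 + 1 + 6 + 1 + 2 = 30

Answer: 30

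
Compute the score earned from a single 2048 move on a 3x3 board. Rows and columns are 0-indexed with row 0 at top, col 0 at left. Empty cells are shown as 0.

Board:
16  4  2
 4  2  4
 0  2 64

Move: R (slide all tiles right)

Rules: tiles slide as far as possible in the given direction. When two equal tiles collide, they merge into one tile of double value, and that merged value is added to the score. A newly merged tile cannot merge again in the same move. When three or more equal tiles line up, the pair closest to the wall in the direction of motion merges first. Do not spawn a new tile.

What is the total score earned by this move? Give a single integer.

Slide right:
row 0: [16, 4, 2] -> [16, 4, 2]  score +0 (running 0)
row 1: [4, 2, 4] -> [4, 2, 4]  score +0 (running 0)
row 2: [0, 2, 64] -> [0, 2, 64]  score +0 (running 0)
Board after move:
16  4  2
 4  2  4
 0  2 64

Answer: 0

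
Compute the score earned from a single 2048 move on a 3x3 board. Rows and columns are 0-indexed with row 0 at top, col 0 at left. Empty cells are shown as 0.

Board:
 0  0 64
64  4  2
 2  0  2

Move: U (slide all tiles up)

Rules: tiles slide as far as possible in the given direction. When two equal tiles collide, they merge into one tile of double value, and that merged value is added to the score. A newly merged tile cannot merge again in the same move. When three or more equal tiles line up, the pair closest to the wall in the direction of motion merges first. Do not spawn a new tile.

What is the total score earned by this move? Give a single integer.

Slide up:
col 0: [0, 64, 2] -> [64, 2, 0]  score +0 (running 0)
col 1: [0, 4, 0] -> [4, 0, 0]  score +0 (running 0)
col 2: [64, 2, 2] -> [64, 4, 0]  score +4 (running 4)
Board after move:
64  4 64
 2  0  4
 0  0  0

Answer: 4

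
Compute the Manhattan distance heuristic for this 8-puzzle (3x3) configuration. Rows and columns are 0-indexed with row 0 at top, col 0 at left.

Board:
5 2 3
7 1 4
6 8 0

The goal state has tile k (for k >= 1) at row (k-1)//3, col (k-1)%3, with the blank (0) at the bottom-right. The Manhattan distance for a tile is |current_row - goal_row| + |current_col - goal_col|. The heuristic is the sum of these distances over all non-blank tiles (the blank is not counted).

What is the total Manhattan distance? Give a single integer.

Answer: 10

Derivation:
Tile 5: (0,0)->(1,1) = 2
Tile 2: (0,1)->(0,1) = 0
Tile 3: (0,2)->(0,2) = 0
Tile 7: (1,0)->(2,0) = 1
Tile 1: (1,1)->(0,0) = 2
Tile 4: (1,2)->(1,0) = 2
Tile 6: (2,0)->(1,2) = 3
Tile 8: (2,1)->(2,1) = 0
Sum: 2 + 0 + 0 + 1 + 2 + 2 + 3 + 0 = 10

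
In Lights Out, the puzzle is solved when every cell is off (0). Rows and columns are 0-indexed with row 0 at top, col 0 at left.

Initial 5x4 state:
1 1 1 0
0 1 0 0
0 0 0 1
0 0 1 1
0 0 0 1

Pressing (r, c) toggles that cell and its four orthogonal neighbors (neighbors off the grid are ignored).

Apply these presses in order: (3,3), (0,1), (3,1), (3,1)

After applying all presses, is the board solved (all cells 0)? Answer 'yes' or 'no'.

Answer: yes

Derivation:
After press 1 at (3,3):
1 1 1 0
0 1 0 0
0 0 0 0
0 0 0 0
0 0 0 0

After press 2 at (0,1):
0 0 0 0
0 0 0 0
0 0 0 0
0 0 0 0
0 0 0 0

After press 3 at (3,1):
0 0 0 0
0 0 0 0
0 1 0 0
1 1 1 0
0 1 0 0

After press 4 at (3,1):
0 0 0 0
0 0 0 0
0 0 0 0
0 0 0 0
0 0 0 0

Lights still on: 0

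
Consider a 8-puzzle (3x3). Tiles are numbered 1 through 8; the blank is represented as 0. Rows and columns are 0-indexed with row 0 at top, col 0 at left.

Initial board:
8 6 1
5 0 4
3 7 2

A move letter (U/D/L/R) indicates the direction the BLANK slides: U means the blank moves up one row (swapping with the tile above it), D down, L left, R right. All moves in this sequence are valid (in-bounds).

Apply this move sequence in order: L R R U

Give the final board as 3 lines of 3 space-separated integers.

After move 1 (L):
8 6 1
0 5 4
3 7 2

After move 2 (R):
8 6 1
5 0 4
3 7 2

After move 3 (R):
8 6 1
5 4 0
3 7 2

After move 4 (U):
8 6 0
5 4 1
3 7 2

Answer: 8 6 0
5 4 1
3 7 2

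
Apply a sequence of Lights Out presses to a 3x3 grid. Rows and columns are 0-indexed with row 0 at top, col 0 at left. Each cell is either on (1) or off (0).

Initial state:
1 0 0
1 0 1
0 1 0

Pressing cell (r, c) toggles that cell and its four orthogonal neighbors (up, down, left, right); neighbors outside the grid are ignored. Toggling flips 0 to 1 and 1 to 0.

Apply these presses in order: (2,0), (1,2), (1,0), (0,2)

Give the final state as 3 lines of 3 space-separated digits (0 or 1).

After press 1 at (2,0):
1 0 0
0 0 1
1 0 0

After press 2 at (1,2):
1 0 1
0 1 0
1 0 1

After press 3 at (1,0):
0 0 1
1 0 0
0 0 1

After press 4 at (0,2):
0 1 0
1 0 1
0 0 1

Answer: 0 1 0
1 0 1
0 0 1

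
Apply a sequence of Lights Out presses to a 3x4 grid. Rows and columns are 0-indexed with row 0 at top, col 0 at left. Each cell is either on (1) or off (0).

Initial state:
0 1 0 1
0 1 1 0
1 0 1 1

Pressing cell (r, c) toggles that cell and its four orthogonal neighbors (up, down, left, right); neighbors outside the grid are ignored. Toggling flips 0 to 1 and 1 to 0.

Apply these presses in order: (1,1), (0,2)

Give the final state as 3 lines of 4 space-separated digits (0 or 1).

After press 1 at (1,1):
0 0 0 1
1 0 0 0
1 1 1 1

After press 2 at (0,2):
0 1 1 0
1 0 1 0
1 1 1 1

Answer: 0 1 1 0
1 0 1 0
1 1 1 1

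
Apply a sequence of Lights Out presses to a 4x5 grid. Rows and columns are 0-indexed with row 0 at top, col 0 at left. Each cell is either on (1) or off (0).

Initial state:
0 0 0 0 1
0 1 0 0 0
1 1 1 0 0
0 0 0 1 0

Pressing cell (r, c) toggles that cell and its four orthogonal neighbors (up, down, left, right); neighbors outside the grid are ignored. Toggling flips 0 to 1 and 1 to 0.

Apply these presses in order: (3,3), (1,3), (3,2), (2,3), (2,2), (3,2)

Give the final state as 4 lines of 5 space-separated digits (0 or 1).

Answer: 0 0 0 1 1
0 1 0 0 1
1 0 1 0 1
0 0 0 1 1

Derivation:
After press 1 at (3,3):
0 0 0 0 1
0 1 0 0 0
1 1 1 1 0
0 0 1 0 1

After press 2 at (1,3):
0 0 0 1 1
0 1 1 1 1
1 1 1 0 0
0 0 1 0 1

After press 3 at (3,2):
0 0 0 1 1
0 1 1 1 1
1 1 0 0 0
0 1 0 1 1

After press 4 at (2,3):
0 0 0 1 1
0 1 1 0 1
1 1 1 1 1
0 1 0 0 1

After press 5 at (2,2):
0 0 0 1 1
0 1 0 0 1
1 0 0 0 1
0 1 1 0 1

After press 6 at (3,2):
0 0 0 1 1
0 1 0 0 1
1 0 1 0 1
0 0 0 1 1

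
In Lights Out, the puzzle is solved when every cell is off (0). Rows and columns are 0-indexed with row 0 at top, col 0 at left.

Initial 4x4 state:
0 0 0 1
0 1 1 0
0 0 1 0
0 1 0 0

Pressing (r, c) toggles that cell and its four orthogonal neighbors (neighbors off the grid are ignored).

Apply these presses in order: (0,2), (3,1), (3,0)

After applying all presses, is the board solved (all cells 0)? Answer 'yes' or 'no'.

Answer: no

Derivation:
After press 1 at (0,2):
0 1 1 0
0 1 0 0
0 0 1 0
0 1 0 0

After press 2 at (3,1):
0 1 1 0
0 1 0 0
0 1 1 0
1 0 1 0

After press 3 at (3,0):
0 1 1 0
0 1 0 0
1 1 1 0
0 1 1 0

Lights still on: 8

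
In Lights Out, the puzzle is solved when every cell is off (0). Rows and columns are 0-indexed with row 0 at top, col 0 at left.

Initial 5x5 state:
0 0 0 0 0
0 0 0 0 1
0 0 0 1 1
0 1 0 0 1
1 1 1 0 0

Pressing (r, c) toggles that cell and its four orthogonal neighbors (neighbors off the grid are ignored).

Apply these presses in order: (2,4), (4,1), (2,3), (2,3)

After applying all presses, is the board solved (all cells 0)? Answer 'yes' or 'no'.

Answer: yes

Derivation:
After press 1 at (2,4):
0 0 0 0 0
0 0 0 0 0
0 0 0 0 0
0 1 0 0 0
1 1 1 0 0

After press 2 at (4,1):
0 0 0 0 0
0 0 0 0 0
0 0 0 0 0
0 0 0 0 0
0 0 0 0 0

After press 3 at (2,3):
0 0 0 0 0
0 0 0 1 0
0 0 1 1 1
0 0 0 1 0
0 0 0 0 0

After press 4 at (2,3):
0 0 0 0 0
0 0 0 0 0
0 0 0 0 0
0 0 0 0 0
0 0 0 0 0

Lights still on: 0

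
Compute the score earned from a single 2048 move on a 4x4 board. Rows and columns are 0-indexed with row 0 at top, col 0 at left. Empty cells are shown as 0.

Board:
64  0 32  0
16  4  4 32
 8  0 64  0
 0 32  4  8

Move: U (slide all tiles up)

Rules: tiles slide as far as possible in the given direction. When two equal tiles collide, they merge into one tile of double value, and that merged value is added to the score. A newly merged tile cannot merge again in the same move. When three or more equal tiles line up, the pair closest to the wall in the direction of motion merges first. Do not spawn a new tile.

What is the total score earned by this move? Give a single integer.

Slide up:
col 0: [64, 16, 8, 0] -> [64, 16, 8, 0]  score +0 (running 0)
col 1: [0, 4, 0, 32] -> [4, 32, 0, 0]  score +0 (running 0)
col 2: [32, 4, 64, 4] -> [32, 4, 64, 4]  score +0 (running 0)
col 3: [0, 32, 0, 8] -> [32, 8, 0, 0]  score +0 (running 0)
Board after move:
64  4 32 32
16 32  4  8
 8  0 64  0
 0  0  4  0

Answer: 0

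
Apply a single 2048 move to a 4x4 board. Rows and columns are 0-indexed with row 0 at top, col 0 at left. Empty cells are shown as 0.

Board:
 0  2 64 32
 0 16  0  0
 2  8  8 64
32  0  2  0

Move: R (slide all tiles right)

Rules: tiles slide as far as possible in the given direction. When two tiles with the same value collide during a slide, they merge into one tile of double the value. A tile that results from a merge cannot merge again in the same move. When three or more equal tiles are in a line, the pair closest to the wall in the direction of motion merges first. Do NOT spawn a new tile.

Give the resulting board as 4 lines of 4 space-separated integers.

Slide right:
row 0: [0, 2, 64, 32] -> [0, 2, 64, 32]
row 1: [0, 16, 0, 0] -> [0, 0, 0, 16]
row 2: [2, 8, 8, 64] -> [0, 2, 16, 64]
row 3: [32, 0, 2, 0] -> [0, 0, 32, 2]

Answer:  0  2 64 32
 0  0  0 16
 0  2 16 64
 0  0 32  2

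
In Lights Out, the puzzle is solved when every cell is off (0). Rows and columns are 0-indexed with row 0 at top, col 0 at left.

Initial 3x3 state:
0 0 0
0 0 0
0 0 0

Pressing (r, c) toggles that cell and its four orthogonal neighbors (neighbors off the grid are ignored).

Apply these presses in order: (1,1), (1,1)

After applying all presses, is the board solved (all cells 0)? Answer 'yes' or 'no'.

Answer: yes

Derivation:
After press 1 at (1,1):
0 1 0
1 1 1
0 1 0

After press 2 at (1,1):
0 0 0
0 0 0
0 0 0

Lights still on: 0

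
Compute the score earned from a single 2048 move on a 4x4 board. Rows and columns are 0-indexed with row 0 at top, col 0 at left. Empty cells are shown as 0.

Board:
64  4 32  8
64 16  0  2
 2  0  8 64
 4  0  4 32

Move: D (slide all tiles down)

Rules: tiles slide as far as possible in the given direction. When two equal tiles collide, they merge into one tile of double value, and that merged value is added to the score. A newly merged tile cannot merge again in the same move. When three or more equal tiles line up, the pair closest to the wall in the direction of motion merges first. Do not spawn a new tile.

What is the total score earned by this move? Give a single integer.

Answer: 128

Derivation:
Slide down:
col 0: [64, 64, 2, 4] -> [0, 128, 2, 4]  score +128 (running 128)
col 1: [4, 16, 0, 0] -> [0, 0, 4, 16]  score +0 (running 128)
col 2: [32, 0, 8, 4] -> [0, 32, 8, 4]  score +0 (running 128)
col 3: [8, 2, 64, 32] -> [8, 2, 64, 32]  score +0 (running 128)
Board after move:
  0   0   0   8
128   0  32   2
  2   4   8  64
  4  16   4  32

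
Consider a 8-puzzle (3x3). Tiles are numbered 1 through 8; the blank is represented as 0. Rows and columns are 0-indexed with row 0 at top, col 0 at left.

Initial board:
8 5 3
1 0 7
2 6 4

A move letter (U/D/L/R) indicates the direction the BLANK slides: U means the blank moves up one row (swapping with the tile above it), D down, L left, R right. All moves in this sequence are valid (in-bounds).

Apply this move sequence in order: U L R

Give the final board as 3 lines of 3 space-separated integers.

Answer: 8 0 3
1 5 7
2 6 4

Derivation:
After move 1 (U):
8 0 3
1 5 7
2 6 4

After move 2 (L):
0 8 3
1 5 7
2 6 4

After move 3 (R):
8 0 3
1 5 7
2 6 4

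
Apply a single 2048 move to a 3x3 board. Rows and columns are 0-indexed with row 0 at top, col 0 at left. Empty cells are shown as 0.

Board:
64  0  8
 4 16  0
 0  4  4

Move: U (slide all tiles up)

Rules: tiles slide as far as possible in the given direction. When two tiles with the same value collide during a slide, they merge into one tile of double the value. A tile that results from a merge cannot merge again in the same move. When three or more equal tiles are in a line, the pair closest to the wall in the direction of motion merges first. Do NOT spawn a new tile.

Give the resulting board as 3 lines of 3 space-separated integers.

Answer: 64 16  8
 4  4  4
 0  0  0

Derivation:
Slide up:
col 0: [64, 4, 0] -> [64, 4, 0]
col 1: [0, 16, 4] -> [16, 4, 0]
col 2: [8, 0, 4] -> [8, 4, 0]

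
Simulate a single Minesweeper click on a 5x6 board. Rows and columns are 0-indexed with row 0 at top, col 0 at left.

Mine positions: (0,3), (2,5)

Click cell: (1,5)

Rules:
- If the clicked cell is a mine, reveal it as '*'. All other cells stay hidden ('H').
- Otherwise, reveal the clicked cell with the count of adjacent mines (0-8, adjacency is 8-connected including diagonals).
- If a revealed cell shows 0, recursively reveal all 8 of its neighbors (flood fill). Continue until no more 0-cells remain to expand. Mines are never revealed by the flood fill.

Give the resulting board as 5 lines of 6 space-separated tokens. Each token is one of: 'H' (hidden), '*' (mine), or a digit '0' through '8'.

H H H H H H
H H H H H 1
H H H H H H
H H H H H H
H H H H H H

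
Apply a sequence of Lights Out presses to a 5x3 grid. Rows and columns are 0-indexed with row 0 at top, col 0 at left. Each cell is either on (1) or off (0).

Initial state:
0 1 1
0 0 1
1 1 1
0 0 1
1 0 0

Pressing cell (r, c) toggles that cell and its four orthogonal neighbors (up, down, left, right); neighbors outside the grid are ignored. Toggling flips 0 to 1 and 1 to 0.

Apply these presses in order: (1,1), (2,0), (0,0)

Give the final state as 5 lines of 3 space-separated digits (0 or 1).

Answer: 1 1 1
1 1 0
0 1 1
1 0 1
1 0 0

Derivation:
After press 1 at (1,1):
0 0 1
1 1 0
1 0 1
0 0 1
1 0 0

After press 2 at (2,0):
0 0 1
0 1 0
0 1 1
1 0 1
1 0 0

After press 3 at (0,0):
1 1 1
1 1 0
0 1 1
1 0 1
1 0 0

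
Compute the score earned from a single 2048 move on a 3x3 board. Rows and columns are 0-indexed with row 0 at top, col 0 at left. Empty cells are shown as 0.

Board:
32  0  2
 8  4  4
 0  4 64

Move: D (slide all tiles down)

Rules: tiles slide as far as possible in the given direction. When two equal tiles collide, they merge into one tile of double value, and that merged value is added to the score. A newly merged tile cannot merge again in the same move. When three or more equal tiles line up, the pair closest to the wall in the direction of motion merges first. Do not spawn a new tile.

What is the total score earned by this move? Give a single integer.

Answer: 8

Derivation:
Slide down:
col 0: [32, 8, 0] -> [0, 32, 8]  score +0 (running 0)
col 1: [0, 4, 4] -> [0, 0, 8]  score +8 (running 8)
col 2: [2, 4, 64] -> [2, 4, 64]  score +0 (running 8)
Board after move:
 0  0  2
32  0  4
 8  8 64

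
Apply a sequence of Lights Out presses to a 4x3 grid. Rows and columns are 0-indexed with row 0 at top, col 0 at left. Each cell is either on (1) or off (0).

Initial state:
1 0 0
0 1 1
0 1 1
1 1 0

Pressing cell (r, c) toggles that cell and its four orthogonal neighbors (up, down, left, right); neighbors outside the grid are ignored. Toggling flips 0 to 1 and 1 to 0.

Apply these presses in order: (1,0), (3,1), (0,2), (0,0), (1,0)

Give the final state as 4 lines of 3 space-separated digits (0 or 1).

Answer: 0 0 1
1 1 0
0 0 1
0 0 1

Derivation:
After press 1 at (1,0):
0 0 0
1 0 1
1 1 1
1 1 0

After press 2 at (3,1):
0 0 0
1 0 1
1 0 1
0 0 1

After press 3 at (0,2):
0 1 1
1 0 0
1 0 1
0 0 1

After press 4 at (0,0):
1 0 1
0 0 0
1 0 1
0 0 1

After press 5 at (1,0):
0 0 1
1 1 0
0 0 1
0 0 1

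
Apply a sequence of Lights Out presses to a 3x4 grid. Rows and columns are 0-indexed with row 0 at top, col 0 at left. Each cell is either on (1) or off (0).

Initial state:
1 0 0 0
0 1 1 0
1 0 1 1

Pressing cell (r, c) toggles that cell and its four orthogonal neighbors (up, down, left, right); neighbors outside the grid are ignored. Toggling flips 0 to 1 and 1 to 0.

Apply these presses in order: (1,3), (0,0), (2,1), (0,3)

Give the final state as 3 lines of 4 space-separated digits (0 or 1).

After press 1 at (1,3):
1 0 0 1
0 1 0 1
1 0 1 0

After press 2 at (0,0):
0 1 0 1
1 1 0 1
1 0 1 0

After press 3 at (2,1):
0 1 0 1
1 0 0 1
0 1 0 0

After press 4 at (0,3):
0 1 1 0
1 0 0 0
0 1 0 0

Answer: 0 1 1 0
1 0 0 0
0 1 0 0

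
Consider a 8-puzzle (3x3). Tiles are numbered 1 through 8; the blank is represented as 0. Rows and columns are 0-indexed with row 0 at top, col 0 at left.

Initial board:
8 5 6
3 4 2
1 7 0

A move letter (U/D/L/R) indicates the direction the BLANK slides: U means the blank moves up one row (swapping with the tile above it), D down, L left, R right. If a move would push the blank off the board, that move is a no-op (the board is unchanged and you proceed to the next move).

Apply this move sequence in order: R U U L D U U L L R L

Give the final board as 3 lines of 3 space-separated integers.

Answer: 0 8 5
3 4 6
1 7 2

Derivation:
After move 1 (R):
8 5 6
3 4 2
1 7 0

After move 2 (U):
8 5 6
3 4 0
1 7 2

After move 3 (U):
8 5 0
3 4 6
1 7 2

After move 4 (L):
8 0 5
3 4 6
1 7 2

After move 5 (D):
8 4 5
3 0 6
1 7 2

After move 6 (U):
8 0 5
3 4 6
1 7 2

After move 7 (U):
8 0 5
3 4 6
1 7 2

After move 8 (L):
0 8 5
3 4 6
1 7 2

After move 9 (L):
0 8 5
3 4 6
1 7 2

After move 10 (R):
8 0 5
3 4 6
1 7 2

After move 11 (L):
0 8 5
3 4 6
1 7 2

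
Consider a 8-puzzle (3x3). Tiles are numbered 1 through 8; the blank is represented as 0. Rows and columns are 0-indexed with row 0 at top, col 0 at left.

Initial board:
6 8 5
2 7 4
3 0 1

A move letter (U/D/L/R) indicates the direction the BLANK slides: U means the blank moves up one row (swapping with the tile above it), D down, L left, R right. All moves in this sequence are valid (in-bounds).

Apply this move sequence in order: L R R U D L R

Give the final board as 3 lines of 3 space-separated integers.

After move 1 (L):
6 8 5
2 7 4
0 3 1

After move 2 (R):
6 8 5
2 7 4
3 0 1

After move 3 (R):
6 8 5
2 7 4
3 1 0

After move 4 (U):
6 8 5
2 7 0
3 1 4

After move 5 (D):
6 8 5
2 7 4
3 1 0

After move 6 (L):
6 8 5
2 7 4
3 0 1

After move 7 (R):
6 8 5
2 7 4
3 1 0

Answer: 6 8 5
2 7 4
3 1 0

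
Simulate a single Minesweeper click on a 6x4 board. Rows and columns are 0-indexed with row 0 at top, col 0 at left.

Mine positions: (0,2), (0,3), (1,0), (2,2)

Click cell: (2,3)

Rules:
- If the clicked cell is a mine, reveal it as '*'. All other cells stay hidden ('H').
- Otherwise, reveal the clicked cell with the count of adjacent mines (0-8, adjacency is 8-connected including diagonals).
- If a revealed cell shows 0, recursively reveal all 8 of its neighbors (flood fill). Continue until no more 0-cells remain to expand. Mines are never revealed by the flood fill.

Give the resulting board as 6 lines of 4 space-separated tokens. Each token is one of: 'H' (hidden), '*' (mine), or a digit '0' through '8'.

H H H H
H H H H
H H H 1
H H H H
H H H H
H H H H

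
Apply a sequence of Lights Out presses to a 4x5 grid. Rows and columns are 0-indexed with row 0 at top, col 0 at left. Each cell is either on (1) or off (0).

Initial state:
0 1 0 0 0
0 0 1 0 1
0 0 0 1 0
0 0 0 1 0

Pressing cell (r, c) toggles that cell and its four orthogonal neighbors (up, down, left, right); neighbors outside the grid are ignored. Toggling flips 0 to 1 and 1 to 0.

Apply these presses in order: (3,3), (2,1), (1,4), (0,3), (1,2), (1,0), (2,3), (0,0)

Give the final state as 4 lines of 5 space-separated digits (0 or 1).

Answer: 0 0 0 1 0
0 1 0 0 0
0 1 1 1 0
0 1 1 1 1

Derivation:
After press 1 at (3,3):
0 1 0 0 0
0 0 1 0 1
0 0 0 0 0
0 0 1 0 1

After press 2 at (2,1):
0 1 0 0 0
0 1 1 0 1
1 1 1 0 0
0 1 1 0 1

After press 3 at (1,4):
0 1 0 0 1
0 1 1 1 0
1 1 1 0 1
0 1 1 0 1

After press 4 at (0,3):
0 1 1 1 0
0 1 1 0 0
1 1 1 0 1
0 1 1 0 1

After press 5 at (1,2):
0 1 0 1 0
0 0 0 1 0
1 1 0 0 1
0 1 1 0 1

After press 6 at (1,0):
1 1 0 1 0
1 1 0 1 0
0 1 0 0 1
0 1 1 0 1

After press 7 at (2,3):
1 1 0 1 0
1 1 0 0 0
0 1 1 1 0
0 1 1 1 1

After press 8 at (0,0):
0 0 0 1 0
0 1 0 0 0
0 1 1 1 0
0 1 1 1 1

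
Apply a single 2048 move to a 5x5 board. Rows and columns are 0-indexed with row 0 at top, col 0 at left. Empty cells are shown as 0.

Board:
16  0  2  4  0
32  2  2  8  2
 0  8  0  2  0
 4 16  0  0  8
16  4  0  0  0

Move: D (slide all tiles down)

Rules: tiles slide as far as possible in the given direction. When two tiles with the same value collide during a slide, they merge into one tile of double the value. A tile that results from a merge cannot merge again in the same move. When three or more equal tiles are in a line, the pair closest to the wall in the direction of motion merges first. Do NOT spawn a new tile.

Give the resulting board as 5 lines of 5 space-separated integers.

Slide down:
col 0: [16, 32, 0, 4, 16] -> [0, 16, 32, 4, 16]
col 1: [0, 2, 8, 16, 4] -> [0, 2, 8, 16, 4]
col 2: [2, 2, 0, 0, 0] -> [0, 0, 0, 0, 4]
col 3: [4, 8, 2, 0, 0] -> [0, 0, 4, 8, 2]
col 4: [0, 2, 0, 8, 0] -> [0, 0, 0, 2, 8]

Answer:  0  0  0  0  0
16  2  0  0  0
32  8  0  4  0
 4 16  0  8  2
16  4  4  2  8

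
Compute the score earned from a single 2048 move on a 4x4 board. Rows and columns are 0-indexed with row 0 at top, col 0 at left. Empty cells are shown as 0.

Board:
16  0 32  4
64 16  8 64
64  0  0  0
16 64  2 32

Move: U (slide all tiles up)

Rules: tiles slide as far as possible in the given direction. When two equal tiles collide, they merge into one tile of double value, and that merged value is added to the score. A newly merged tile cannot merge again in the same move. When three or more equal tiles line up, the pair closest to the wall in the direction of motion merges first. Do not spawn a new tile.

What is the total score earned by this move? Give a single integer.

Answer: 128

Derivation:
Slide up:
col 0: [16, 64, 64, 16] -> [16, 128, 16, 0]  score +128 (running 128)
col 1: [0, 16, 0, 64] -> [16, 64, 0, 0]  score +0 (running 128)
col 2: [32, 8, 0, 2] -> [32, 8, 2, 0]  score +0 (running 128)
col 3: [4, 64, 0, 32] -> [4, 64, 32, 0]  score +0 (running 128)
Board after move:
 16  16  32   4
128  64   8  64
 16   0   2  32
  0   0   0   0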